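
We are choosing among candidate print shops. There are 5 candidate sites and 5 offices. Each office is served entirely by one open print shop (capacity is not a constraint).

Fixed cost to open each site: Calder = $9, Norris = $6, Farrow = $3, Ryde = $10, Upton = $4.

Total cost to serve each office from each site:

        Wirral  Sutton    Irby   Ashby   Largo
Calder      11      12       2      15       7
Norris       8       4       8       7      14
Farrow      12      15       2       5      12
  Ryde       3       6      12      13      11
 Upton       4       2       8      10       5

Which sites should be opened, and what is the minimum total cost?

Open Farrow and Upton; minimum total cost 25.

For any fixed open set, each office goes to its cheapest open site; total = fixed + service.
{Farrow, Upton}: Wirral→Upton 4, Sutton→Upton 2, Irby→Farrow 2, Ashby→Farrow 5, Largo→Upton 5. Service 18; fixed 7; total 25.
{Norris, Farrow, Upton}: service 18 + fixed 13 = 31
{Upton}: service 29 + fixed 4 = 33
{Calder, Norris, Farrow, Ryde, Upton}: Wirral→Ryde 3, Sutton→Upton 2, Irby→Calder 2, Ashby→Farrow 5, Largo→Upton 5. Service 17; fixed 32; total 49.
No other subset beats 25.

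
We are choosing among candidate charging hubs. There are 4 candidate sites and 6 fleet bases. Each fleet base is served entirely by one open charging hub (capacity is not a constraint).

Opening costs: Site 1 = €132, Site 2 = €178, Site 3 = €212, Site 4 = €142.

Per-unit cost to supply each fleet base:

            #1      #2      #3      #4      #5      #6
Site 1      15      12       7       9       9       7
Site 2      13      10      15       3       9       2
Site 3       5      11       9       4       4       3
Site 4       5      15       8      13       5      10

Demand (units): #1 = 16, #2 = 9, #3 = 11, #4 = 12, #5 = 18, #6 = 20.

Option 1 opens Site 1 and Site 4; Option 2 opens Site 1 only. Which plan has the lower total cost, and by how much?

Option 1 is cheaper by 90.

Option 1: {Site 1, Site 4}: #1→Site 4 5·16=80, #2→Site 1 12·9=108, #3→Site 1 7·11=77, #4→Site 1 9·12=108, #5→Site 4 5·18=90, #6→Site 1 7·20=140. Service 603; fixed 274; total 877.
Option 2: {Site 1}: #1→Site 1 15·16=240, #2→Site 1 12·9=108, #3→Site 1 7·11=77, #4→Site 1 9·12=108, #5→Site 1 9·18=162, #6→Site 1 7·20=140. Service 835; fixed 132; total 967.
Difference: |877 − 967| = 90.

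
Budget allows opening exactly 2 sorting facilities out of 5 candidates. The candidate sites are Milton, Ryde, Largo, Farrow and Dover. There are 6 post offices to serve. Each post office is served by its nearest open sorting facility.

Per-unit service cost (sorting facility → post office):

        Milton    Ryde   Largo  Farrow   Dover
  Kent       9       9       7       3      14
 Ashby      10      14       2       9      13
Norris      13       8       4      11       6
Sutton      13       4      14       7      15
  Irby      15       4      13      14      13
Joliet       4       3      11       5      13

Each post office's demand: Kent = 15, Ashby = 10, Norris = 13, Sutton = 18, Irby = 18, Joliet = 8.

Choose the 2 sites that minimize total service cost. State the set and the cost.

With exactly 2 open, each post office uses its cheapest among the chosen.
{Ryde, Largo}: Kent→Largo 7·15=105, Ashby→Largo 2·10=20, Norris→Largo 4·13=52, Sutton→Ryde 4·18=72, Irby→Ryde 4·18=72, Joliet→Ryde 3·8=24. Service cost 345.
{Ryde, Farrow}: service cost 407
{Milton, Ryde}: service cost 507
Among all 10 size-2 choices, {Ryde, Largo} is lowest.

Choose Ryde and Largo; total service cost 345.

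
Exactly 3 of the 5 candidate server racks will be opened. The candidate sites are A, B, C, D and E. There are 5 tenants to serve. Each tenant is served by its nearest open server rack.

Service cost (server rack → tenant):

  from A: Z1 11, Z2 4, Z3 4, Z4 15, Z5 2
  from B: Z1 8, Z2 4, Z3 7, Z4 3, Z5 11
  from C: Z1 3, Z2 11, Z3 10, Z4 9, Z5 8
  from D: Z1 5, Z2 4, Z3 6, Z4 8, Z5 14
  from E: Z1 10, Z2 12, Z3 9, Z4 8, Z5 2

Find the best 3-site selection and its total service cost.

With exactly 3 open, each tenant uses its cheapest among the chosen.
{A, B, C}: Z1→C 3, Z2→A 4, Z3→A 4, Z4→B 3, Z5→A 2. Service cost 16.
{A, B, D}: service cost 18
{B, C, E}: service cost 19
Among all 10 size-3 choices, {A, B, C} is lowest.

Choose A, B and C; total service cost 16.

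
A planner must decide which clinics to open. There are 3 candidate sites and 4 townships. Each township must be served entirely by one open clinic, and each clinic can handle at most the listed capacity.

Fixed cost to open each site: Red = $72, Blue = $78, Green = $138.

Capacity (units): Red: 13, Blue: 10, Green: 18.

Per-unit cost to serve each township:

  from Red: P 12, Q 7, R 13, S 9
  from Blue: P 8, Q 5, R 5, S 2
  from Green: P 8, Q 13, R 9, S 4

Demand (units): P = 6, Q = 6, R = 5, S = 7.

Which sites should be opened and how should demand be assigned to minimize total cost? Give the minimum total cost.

Minimum total cost: 367

Open {Blue, Green}: P→Green 8·6=48, Q→Blue 5·6=30, R→Green 9·5=45, S→Green 4·7=28.
Loads: Blue carries 6/10, Green carries 18/18. Service 151; fixed 216; total 367.
Next best feasible plan costs 373.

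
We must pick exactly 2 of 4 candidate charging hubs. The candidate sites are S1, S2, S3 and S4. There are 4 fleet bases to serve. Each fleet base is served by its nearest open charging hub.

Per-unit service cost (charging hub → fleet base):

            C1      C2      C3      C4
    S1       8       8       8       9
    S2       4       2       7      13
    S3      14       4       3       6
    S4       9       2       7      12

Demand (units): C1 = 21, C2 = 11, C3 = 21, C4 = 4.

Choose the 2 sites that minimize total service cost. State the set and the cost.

Choose S2 and S3; total service cost 193.

With exactly 2 open, each fleet base uses its cheapest among the chosen.
{S2, S3}: C1→S2 4·21=84, C2→S2 2·11=22, C3→S3 3·21=63, C4→S3 6·4=24. Service cost 193.
{S1, S2}: service cost 289
{S3, S4}: service cost 298
Among all 6 size-2 choices, {S2, S3} is lowest.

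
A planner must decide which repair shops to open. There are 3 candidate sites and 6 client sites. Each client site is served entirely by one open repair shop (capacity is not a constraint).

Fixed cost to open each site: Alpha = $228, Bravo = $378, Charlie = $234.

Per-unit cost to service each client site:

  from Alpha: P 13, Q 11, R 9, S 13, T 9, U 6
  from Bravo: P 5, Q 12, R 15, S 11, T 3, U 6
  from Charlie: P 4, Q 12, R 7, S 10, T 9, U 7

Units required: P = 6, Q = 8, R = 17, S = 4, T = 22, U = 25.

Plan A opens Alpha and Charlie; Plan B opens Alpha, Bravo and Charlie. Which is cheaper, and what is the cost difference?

Plan A: {Alpha, Charlie}: P→Charlie 4·6=24, Q→Alpha 11·8=88, R→Charlie 7·17=119, S→Charlie 10·4=40, T→Alpha 9·22=198, U→Alpha 6·25=150. Service 619; fixed 462; total 1081.
Plan B: {Alpha, Bravo, Charlie}: P→Charlie 4·6=24, Q→Alpha 11·8=88, R→Charlie 7·17=119, S→Charlie 10·4=40, T→Bravo 3·22=66, U→Alpha 6·25=150. Service 487; fixed 840; total 1327.
Difference: |1081 − 1327| = 246.

Plan A is cheaper by 246.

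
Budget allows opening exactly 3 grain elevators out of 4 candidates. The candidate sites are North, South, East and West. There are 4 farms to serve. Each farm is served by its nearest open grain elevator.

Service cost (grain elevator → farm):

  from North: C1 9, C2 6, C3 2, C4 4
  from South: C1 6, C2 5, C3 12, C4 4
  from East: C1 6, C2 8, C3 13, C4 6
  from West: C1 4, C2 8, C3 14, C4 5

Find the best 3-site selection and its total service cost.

With exactly 3 open, each farm uses its cheapest among the chosen.
{North, South, West}: C1→West 4, C2→South 5, C3→North 2, C4→North 4. Service cost 15.
{North, East, West}: service cost 16
{North, South, East}: service cost 17
Among all 4 size-3 choices, {North, South, West} is lowest.

Choose North, South and West; total service cost 15.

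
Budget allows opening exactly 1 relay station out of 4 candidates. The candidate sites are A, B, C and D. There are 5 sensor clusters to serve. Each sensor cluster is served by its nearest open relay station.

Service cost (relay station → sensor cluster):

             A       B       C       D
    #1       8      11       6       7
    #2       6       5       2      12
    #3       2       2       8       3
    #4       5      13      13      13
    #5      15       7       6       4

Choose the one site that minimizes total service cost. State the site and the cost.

Choose C only; total service cost 35.

With exactly 1 open, each sensor cluster uses its cheapest among the chosen.
{C}: #1→C 6, #2→C 2, #3→C 8, #4→C 13, #5→C 6. Service cost 35.
{A}: service cost 36
{B}: service cost 38
Among all 4 size-1 choices, {C} is lowest.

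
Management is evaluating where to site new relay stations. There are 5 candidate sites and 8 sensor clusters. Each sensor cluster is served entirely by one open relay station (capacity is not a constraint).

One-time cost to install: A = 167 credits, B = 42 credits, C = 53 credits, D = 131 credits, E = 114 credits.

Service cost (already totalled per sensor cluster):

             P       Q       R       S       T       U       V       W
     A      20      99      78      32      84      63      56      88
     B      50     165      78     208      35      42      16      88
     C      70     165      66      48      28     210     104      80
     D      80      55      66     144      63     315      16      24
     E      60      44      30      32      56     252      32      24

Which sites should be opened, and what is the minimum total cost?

Open B and E; minimum total cost 429.

For any fixed open set, each sensor cluster goes to its cheapest open site; total = fixed + service.
{B, E}: P→B 50, Q→E 44, R→E 30, S→E 32, T→B 35, U→B 42, V→B 16, W→E 24. Service 273; fixed 156; total 429.
{B, C, E}: P→B 50, Q→E 44, R→E 30, S→E 32, T→C 28, U→B 42, V→B 16, W→E 24. Service 266; fixed 209; total 475.
{B, C, D}: service 329 + fixed 226 = 555
{A, B, C, D, E}: service 236 + fixed 507 = 743
No other subset beats 429.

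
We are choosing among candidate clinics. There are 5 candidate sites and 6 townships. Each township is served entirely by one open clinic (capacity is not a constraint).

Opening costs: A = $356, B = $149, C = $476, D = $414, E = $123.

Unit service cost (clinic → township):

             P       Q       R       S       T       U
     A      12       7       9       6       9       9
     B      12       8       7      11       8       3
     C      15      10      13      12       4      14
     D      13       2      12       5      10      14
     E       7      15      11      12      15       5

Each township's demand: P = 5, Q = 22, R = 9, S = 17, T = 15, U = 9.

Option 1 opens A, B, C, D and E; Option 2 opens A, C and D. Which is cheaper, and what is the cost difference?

Option 2 is cheaper by 175.

Option 1: {A, B, C, D, E}: P→E 7·5=35, Q→D 2·22=44, R→B 7·9=63, S→D 5·17=85, T→C 4·15=60, U→B 3·9=27. Service 314; fixed 1518; total 1832.
Option 2: {A, C, D}: P→A 12·5=60, Q→D 2·22=44, R→A 9·9=81, S→D 5·17=85, T→C 4·15=60, U→A 9·9=81. Service 411; fixed 1246; total 1657.
Difference: |1832 − 1657| = 175.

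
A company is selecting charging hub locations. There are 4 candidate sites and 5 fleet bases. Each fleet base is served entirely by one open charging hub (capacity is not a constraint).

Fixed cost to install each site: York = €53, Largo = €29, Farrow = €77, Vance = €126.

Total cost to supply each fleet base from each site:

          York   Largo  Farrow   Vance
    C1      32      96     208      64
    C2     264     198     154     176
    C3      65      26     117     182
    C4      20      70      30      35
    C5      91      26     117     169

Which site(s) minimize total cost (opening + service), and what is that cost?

Open York and Largo; minimum total cost 384.

For any fixed open set, each fleet base goes to its cheapest open site; total = fixed + service.
{York, Largo}: C1→York 32, C2→Largo 198, C3→Largo 26, C4→York 20, C5→Largo 26. Service 302; fixed 82; total 384.
{York, Largo, Farrow}: C1→York 32, C2→Farrow 154, C3→Largo 26, C4→York 20, C5→Largo 26. Service 258; fixed 159; total 417.
{Largo, Farrow}: service 332 + fixed 106 = 438
{York, Largo, Farrow, Vance}: service 258 + fixed 285 = 543
No other subset beats 384.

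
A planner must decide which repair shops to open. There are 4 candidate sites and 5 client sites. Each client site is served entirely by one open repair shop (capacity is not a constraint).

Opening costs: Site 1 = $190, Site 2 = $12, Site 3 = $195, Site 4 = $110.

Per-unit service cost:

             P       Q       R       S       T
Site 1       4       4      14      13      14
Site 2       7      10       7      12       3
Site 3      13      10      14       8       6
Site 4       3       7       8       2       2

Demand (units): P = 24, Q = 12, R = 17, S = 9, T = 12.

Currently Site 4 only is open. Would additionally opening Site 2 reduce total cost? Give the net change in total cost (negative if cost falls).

Yes — net change −5 (cost falls by 5).

Current service cost with {Site 4}: 334.
Adding Site 2: each client site re-picks its cheapest; new service cost 317, saving 17.
Extra fixed cost: 12. Net change = 12 − 17 = -5.
(Totals: 444 → 439.)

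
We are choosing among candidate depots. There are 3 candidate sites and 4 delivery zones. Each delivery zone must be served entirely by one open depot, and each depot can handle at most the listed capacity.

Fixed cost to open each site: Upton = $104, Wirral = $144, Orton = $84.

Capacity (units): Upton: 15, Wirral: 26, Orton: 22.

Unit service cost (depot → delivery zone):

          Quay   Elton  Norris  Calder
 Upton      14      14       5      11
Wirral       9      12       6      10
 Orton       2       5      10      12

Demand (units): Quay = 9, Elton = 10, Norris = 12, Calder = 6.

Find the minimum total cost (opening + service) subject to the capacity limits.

Open {Wirral, Orton}: Quay→Orton 2·9=18, Elton→Orton 5·10=50, Norris→Wirral 6·12=72, Calder→Wirral 10·6=60.
Loads: Wirral carries 18/26, Orton carries 19/22. Service 200; fixed 228; total 428.
Next best feasible plan costs 503.

Minimum total cost: 428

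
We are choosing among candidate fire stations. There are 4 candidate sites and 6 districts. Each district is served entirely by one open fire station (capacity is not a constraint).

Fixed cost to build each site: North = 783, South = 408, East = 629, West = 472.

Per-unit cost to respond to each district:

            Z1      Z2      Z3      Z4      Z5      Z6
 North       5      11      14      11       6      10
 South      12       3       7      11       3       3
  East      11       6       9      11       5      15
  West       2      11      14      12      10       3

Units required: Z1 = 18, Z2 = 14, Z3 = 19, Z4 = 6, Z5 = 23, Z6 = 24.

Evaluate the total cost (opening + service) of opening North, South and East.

Total cost: 2292

Each district is assigned to its cheapest site among the open ones.
{North, South, East}: Z1→North 5·18=90, Z2→South 3·14=42, Z3→South 7·19=133, Z4→North 11·6=66, Z5→South 3·23=69, Z6→South 3·24=72. Service 472; fixed 1820; total 2292.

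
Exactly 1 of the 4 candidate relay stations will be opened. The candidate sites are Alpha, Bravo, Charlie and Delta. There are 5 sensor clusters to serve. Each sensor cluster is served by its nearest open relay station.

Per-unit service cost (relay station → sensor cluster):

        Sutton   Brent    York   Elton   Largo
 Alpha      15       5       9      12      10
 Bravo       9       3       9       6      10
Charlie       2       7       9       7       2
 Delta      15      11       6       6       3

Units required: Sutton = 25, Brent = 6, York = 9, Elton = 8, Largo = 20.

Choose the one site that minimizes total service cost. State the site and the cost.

Choose Charlie only; total service cost 269.

With exactly 1 open, each sensor cluster uses its cheapest among the chosen.
{Charlie}: Sutton→Charlie 2·25=50, Brent→Charlie 7·6=42, York→Charlie 9·9=81, Elton→Charlie 7·8=56, Largo→Charlie 2·20=40. Service cost 269.
{Bravo}: service cost 572
{Delta}: service cost 603
Among all 4 size-1 choices, {Charlie} is lowest.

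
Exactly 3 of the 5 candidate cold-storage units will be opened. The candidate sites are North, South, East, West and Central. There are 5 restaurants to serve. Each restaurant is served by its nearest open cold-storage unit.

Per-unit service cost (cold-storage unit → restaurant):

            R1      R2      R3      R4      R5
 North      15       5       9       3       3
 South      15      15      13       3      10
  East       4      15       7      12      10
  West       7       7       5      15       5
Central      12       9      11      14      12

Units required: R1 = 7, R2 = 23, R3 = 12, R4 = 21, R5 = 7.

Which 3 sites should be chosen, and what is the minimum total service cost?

Choose North, East and West; total service cost 287.

With exactly 3 open, each restaurant uses its cheapest among the chosen.
{North, East, West}: R1→East 4·7=28, R2→North 5·23=115, R3→West 5·12=60, R4→North 3·21=63, R5→North 3·7=21. Service cost 287.
{North, South, West}: service cost 308
{North, West, Central}: service cost 308
Among all 10 size-3 choices, {North, East, West} is lowest.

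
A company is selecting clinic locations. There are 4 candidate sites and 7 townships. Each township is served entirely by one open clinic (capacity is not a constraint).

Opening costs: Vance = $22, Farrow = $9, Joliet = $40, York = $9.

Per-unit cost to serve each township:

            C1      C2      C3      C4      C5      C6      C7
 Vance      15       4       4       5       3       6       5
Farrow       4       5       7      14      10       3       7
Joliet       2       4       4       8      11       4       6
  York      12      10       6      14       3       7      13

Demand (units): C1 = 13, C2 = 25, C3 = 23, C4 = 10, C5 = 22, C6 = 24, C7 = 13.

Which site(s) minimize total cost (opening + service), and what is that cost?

Open Vance and Farrow; minimum total cost 528.

For any fixed open set, each township goes to its cheapest open site; total = fixed + service.
{Vance, Farrow}: C1→Farrow 4·13=52, C2→Vance 4·25=100, C3→Vance 4·23=92, C4→Vance 5·10=50, C5→Vance 3·22=66, C6→Farrow 3·24=72, C7→Vance 5·13=65. Service 497; fixed 31; total 528.
{Vance, Farrow, York}: service 497 + fixed 40 = 537
{Vance, Farrow, Joliet}: service 471 + fixed 71 = 542
{Vance, Farrow, Joliet, York}: C1→Joliet 2·13=26, C2→Vance 4·25=100, C3→Vance 4·23=92, C4→Vance 5·10=50, C5→Vance 3·22=66, C6→Farrow 3·24=72, C7→Vance 5·13=65. Service 471; fixed 80; total 551.
No other subset beats 528.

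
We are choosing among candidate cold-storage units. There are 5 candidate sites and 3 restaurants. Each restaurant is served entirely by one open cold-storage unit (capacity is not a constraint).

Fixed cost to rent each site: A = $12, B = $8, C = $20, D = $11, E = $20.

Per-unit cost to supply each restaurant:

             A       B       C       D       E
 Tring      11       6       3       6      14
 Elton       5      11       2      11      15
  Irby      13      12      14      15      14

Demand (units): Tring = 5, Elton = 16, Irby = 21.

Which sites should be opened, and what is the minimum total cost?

For any fixed open set, each restaurant goes to its cheapest open site; total = fixed + service.
{B, C}: Tring→C 3·5=15, Elton→C 2·16=32, Irby→B 12·21=252. Service 299; fixed 28; total 327.
{B, C, D}: Tring→C 3·5=15, Elton→C 2·16=32, Irby→B 12·21=252. Service 299; fixed 39; total 338.
{A, B, C}: service 299 + fixed 40 = 339
{A, B, C, D, E}: service 299 + fixed 71 = 370
No other subset beats 327.

Open B and C; minimum total cost 327.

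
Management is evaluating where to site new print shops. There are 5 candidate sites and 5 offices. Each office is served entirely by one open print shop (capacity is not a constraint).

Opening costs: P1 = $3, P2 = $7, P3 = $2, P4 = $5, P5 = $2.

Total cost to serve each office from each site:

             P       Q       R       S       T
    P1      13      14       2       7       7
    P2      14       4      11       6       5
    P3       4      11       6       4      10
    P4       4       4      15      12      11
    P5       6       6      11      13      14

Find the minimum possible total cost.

Minimum total cost: 30

For any fixed open set, each office goes to its cheapest open site; total = fixed + service.
{P1, P3, P5}: P→P3 4, Q→P5 6, R→P1 2, S→P3 4, T→P1 7. Service 23; fixed 7; total 30.
{P1, P2, P3}: service 19 + fixed 12 = 31
{P1, P3, P4}: P→P3 4, Q→P4 4, R→P1 2, S→P3 4, T→P1 7. Service 21; fixed 10; total 31.
{P1, P2, P3, P4, P5}: P→P3 4, Q→P2 4, R→P1 2, S→P3 4, T→P2 5. Service 19; fixed 19; total 38.
No other subset beats 30.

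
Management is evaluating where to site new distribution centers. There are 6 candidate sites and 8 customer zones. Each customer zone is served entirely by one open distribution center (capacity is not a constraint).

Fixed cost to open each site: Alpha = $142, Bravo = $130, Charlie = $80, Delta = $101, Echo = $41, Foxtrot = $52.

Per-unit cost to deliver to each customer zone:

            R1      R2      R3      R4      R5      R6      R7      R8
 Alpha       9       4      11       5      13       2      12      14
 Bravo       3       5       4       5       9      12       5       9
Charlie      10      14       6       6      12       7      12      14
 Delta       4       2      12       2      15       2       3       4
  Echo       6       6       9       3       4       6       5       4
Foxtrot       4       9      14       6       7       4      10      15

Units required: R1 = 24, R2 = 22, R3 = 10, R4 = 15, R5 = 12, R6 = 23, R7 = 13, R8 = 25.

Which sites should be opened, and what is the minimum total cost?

Open Delta and Echo; minimum total cost 635.

For any fixed open set, each customer zone goes to its cheapest open site; total = fixed + service.
{Delta, Echo}: R1→Delta 4·24=96, R2→Delta 2·22=44, R3→Echo 9·10=90, R4→Delta 2·15=30, R5→Echo 4·12=48, R6→Delta 2·23=46, R7→Delta 3·13=39, R8→Delta 4·25=100. Service 493; fixed 142; total 635.
{Charlie, Delta, Echo}: service 463 + fixed 222 = 685
{Delta, Echo, Foxtrot}: service 493 + fixed 194 = 687
{Alpha, Bravo, Charlie, Delta, Echo, Foxtrot}: R1→Bravo 3·24=72, R2→Delta 2·22=44, R3→Bravo 4·10=40, R4→Delta 2·15=30, R5→Echo 4·12=48, R6→Alpha 2·23=46, R7→Delta 3·13=39, R8→Delta 4·25=100. Service 419; fixed 546; total 965.
No other subset beats 635.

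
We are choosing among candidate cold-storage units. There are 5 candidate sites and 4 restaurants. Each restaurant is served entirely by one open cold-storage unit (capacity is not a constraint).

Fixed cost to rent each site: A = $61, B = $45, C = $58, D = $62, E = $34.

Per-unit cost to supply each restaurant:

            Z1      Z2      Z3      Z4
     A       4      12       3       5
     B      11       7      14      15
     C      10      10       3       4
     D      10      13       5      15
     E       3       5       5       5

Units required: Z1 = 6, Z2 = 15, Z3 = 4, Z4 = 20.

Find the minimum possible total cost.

For any fixed open set, each restaurant goes to its cheapest open site; total = fixed + service.
{E}: Z1→E 3·6=18, Z2→E 5·15=75, Z3→E 5·4=20, Z4→E 5·20=100. Service 213; fixed 34; total 247.
{C, E}: Z1→E 3·6=18, Z2→E 5·15=75, Z3→C 3·4=12, Z4→C 4·20=80. Service 185; fixed 92; total 277.
{B, E}: service 213 + fixed 79 = 292
{A, B, C, D, E}: Z1→E 3·6=18, Z2→E 5·15=75, Z3→A 3·4=12, Z4→C 4·20=80. Service 185; fixed 260; total 445.
No other subset beats 247.

Minimum total cost: 247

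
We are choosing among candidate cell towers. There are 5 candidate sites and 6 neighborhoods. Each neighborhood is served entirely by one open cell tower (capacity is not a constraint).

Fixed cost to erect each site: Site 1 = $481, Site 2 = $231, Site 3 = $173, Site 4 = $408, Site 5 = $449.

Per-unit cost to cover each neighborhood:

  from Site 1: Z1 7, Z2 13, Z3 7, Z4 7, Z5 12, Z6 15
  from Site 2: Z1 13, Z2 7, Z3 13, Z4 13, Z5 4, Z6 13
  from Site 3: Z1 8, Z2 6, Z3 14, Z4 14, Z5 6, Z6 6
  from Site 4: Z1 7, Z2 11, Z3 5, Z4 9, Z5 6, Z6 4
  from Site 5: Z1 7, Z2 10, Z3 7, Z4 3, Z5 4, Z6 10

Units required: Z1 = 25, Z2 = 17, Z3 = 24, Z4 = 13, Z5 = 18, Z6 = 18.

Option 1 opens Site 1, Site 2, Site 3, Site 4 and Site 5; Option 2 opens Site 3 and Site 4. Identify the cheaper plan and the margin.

Option 2 is cheaper by 1047.

Option 1: {Site 1, Site 2, Site 3, Site 4, Site 5}: Z1→Site 1 7·25=175, Z2→Site 3 6·17=102, Z3→Site 4 5·24=120, Z4→Site 5 3·13=39, Z5→Site 2 4·18=72, Z6→Site 4 4·18=72. Service 580; fixed 1742; total 2322.
Option 2: {Site 3, Site 4}: Z1→Site 4 7·25=175, Z2→Site 3 6·17=102, Z3→Site 4 5·24=120, Z4→Site 4 9·13=117, Z5→Site 3 6·18=108, Z6→Site 4 4·18=72. Service 694; fixed 581; total 1275.
Difference: |2322 − 1275| = 1047.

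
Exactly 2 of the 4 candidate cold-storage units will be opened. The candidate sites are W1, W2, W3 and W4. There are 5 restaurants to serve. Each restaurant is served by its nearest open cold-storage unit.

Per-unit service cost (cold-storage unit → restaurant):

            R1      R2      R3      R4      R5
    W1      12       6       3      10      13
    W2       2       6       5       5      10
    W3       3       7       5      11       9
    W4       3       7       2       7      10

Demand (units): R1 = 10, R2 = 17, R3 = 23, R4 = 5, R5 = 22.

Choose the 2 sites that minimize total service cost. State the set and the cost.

With exactly 2 open, each restaurant uses its cheapest among the chosen.
{W2, W4}: R1→W2 2·10=20, R2→W2 6·17=102, R3→W4 2·23=46, R4→W2 5·5=25, R5→W2 10·22=220. Service cost 413.
{W3, W4}: service cost 428
{W1, W4}: service cost 433
Among all 6 size-2 choices, {W2, W4} is lowest.

Choose W2 and W4; total service cost 413.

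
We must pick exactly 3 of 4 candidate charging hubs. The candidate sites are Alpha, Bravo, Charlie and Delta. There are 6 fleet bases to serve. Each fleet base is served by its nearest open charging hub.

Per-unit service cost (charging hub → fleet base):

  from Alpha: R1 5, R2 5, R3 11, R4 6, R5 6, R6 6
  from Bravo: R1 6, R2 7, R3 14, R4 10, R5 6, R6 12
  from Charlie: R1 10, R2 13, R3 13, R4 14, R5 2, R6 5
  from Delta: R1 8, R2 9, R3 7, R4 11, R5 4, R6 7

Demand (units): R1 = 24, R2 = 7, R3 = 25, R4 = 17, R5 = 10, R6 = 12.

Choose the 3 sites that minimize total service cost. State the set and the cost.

Choose Alpha, Charlie and Delta; total service cost 512.

With exactly 3 open, each fleet base uses its cheapest among the chosen.
{Alpha, Charlie, Delta}: R1→Alpha 5·24=120, R2→Alpha 5·7=35, R3→Delta 7·25=175, R4→Alpha 6·17=102, R5→Charlie 2·10=20, R6→Charlie 5·12=60. Service cost 512.
{Alpha, Bravo, Delta}: service cost 544
{Alpha, Bravo, Charlie}: service cost 612
Among all 4 size-3 choices, {Alpha, Charlie, Delta} is lowest.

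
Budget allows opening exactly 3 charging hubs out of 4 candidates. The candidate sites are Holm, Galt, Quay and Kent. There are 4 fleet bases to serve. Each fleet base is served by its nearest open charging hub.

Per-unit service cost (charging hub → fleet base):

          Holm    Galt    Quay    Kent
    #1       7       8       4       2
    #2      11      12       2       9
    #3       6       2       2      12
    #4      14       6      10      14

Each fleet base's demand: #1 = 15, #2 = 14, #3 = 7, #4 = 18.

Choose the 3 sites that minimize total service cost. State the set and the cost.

With exactly 3 open, each fleet base uses its cheapest among the chosen.
{Galt, Quay, Kent}: #1→Kent 2·15=30, #2→Quay 2·14=28, #3→Galt 2·7=14, #4→Galt 6·18=108. Service cost 180.
{Holm, Galt, Quay}: service cost 210
{Holm, Quay, Kent}: service cost 252
Among all 4 size-3 choices, {Galt, Quay, Kent} is lowest.

Choose Galt, Quay and Kent; total service cost 180.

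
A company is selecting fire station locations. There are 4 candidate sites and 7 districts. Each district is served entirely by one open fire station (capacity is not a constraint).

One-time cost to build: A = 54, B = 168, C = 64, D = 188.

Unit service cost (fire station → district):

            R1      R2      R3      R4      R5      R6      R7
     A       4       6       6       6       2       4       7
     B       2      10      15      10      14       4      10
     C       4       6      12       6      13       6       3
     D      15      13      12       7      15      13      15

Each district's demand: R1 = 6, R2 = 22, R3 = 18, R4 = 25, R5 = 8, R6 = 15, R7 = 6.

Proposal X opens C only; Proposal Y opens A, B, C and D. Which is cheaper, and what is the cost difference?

Proposal X is cheaper by 172.

Proposal X: {C}: R1→C 4·6=24, R2→C 6·22=132, R3→C 12·18=216, R4→C 6·25=150, R5→C 13·8=104, R6→C 6·15=90, R7→C 3·6=18. Service 734; fixed 64; total 798.
Proposal Y: {A, B, C, D}: R1→B 2·6=12, R2→A 6·22=132, R3→A 6·18=108, R4→A 6·25=150, R5→A 2·8=16, R6→A 4·15=60, R7→C 3·6=18. Service 496; fixed 474; total 970.
Difference: |798 − 970| = 172.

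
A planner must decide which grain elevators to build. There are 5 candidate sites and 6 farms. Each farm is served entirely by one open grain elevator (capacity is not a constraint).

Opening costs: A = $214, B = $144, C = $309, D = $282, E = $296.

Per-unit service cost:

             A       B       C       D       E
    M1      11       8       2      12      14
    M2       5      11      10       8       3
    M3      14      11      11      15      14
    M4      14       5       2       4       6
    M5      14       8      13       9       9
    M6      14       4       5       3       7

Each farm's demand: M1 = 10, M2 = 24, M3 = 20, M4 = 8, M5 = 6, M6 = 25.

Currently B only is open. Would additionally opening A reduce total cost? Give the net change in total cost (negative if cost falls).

Current service cost with {B}: 752.
Adding A: each farm re-picks its cheapest; new service cost 608, saving 144.
Extra fixed cost: 214. Net change = 214 − 144 = 70.
(Totals: 896 → 966.)

No — net change +70 (cost rises by 70).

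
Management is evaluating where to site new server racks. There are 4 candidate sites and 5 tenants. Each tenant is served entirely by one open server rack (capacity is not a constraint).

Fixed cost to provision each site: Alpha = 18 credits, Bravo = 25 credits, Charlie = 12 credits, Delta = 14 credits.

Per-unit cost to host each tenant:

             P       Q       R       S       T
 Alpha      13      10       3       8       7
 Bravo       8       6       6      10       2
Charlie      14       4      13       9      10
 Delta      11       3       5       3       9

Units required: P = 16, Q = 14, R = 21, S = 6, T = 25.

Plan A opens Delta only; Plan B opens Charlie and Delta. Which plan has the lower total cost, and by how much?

Plan A: {Delta}: P→Delta 11·16=176, Q→Delta 3·14=42, R→Delta 5·21=105, S→Delta 3·6=18, T→Delta 9·25=225. Service 566; fixed 14; total 580.
Plan B: {Charlie, Delta}: P→Delta 11·16=176, Q→Delta 3·14=42, R→Delta 5·21=105, S→Delta 3·6=18, T→Delta 9·25=225. Service 566; fixed 26; total 592.
Difference: |580 − 592| = 12.

Plan A is cheaper by 12.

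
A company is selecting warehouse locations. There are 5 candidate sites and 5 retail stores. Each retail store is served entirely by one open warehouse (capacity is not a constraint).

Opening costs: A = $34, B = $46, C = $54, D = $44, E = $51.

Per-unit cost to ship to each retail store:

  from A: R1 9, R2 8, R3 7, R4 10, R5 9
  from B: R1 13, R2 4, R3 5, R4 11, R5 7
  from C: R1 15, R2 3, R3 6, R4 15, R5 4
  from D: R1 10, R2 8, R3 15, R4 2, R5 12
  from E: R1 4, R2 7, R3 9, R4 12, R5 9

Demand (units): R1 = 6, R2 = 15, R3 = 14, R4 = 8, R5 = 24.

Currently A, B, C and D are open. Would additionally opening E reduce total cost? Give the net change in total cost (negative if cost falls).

No — net change +21 (cost rises by 21).

Current service cost with {A, B, C, D}: 281.
Adding E: each retail store re-picks its cheapest; new service cost 251, saving 30.
Extra fixed cost: 51. Net change = 51 − 30 = 21.
(Totals: 459 → 480.)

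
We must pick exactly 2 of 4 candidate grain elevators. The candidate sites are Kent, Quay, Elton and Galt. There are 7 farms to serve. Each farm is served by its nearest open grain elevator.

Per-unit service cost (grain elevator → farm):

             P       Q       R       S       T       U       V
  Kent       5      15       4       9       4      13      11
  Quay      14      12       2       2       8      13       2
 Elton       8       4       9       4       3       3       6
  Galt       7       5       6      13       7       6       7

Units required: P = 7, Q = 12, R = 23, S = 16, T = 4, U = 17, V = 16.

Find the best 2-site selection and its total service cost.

Choose Quay and Elton; total service cost 277.

With exactly 2 open, each farm uses its cheapest among the chosen.
{Quay, Elton}: P→Elton 8·7=56, Q→Elton 4·12=48, R→Quay 2·23=46, S→Quay 2·16=32, T→Elton 3·4=12, U→Elton 3·17=51, V→Quay 2·16=32. Service cost 277.
{Quay, Galt}: service cost 349
{Kent, Elton}: service cost 398
Among all 6 size-2 choices, {Quay, Elton} is lowest.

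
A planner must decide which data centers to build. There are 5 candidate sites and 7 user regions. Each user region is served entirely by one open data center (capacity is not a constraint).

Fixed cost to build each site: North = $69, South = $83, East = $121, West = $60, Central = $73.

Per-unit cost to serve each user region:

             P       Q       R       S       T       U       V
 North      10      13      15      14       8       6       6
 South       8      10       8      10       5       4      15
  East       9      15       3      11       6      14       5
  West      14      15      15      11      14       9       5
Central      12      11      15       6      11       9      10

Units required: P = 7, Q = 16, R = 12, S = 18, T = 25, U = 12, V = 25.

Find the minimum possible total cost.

For any fixed open set, each user region goes to its cheapest open site; total = fixed + service.
{South, West}: P→South 8·7=56, Q→South 10·16=160, R→South 8·12=96, S→South 10·18=180, T→South 5·25=125, U→South 4·12=48, V→West 5·25=125. Service 790; fixed 143; total 933.
{South, East}: P→South 8·7=56, Q→South 10·16=160, R→East 3·12=36, S→South 10·18=180, T→South 5·25=125, U→South 4·12=48, V→East 5·25=125. Service 730; fixed 204; total 934.
{South, West, Central}: service 718 + fixed 216 = 934
{North, South, East, West, Central}: service 658 + fixed 406 = 1064
No other subset beats 933.

Minimum total cost: 933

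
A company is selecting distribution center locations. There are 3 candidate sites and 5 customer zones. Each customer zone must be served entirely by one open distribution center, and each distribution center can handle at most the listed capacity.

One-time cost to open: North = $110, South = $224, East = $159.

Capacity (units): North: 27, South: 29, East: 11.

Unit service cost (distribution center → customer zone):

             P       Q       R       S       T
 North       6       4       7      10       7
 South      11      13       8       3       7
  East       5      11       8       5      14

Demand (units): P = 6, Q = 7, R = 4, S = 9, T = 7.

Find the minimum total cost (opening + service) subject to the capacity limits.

Minimum total cost: 455

Open {North, East}: P→North 6·6=36, Q→North 4·7=28, R→North 7·4=28, S→East 5·9=45, T→North 7·7=49.
Loads: North carries 24/27, East carries 9/11. Service 186; fixed 269; total 455.
Next best feasible plan costs 494.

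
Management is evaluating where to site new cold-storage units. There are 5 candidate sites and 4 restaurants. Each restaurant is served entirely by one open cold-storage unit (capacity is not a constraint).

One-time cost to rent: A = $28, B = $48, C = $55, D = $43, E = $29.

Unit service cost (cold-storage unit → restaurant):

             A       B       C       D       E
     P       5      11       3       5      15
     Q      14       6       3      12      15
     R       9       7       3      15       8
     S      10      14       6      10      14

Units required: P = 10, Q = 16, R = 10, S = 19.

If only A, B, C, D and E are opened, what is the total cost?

Each restaurant is assigned to its cheapest site among the open ones.
{A, B, C, D, E}: P→C 3·10=30, Q→C 3·16=48, R→C 3·10=30, S→C 6·19=114. Service 222; fixed 203; total 425.

Total cost: 425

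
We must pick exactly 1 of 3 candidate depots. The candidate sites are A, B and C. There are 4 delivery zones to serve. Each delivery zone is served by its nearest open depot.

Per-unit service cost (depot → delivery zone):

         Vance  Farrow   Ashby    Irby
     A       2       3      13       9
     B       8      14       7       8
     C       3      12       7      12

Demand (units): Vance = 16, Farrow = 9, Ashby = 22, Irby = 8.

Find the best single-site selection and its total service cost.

Choose C only; total service cost 406.

With exactly 1 open, each delivery zone uses its cheapest among the chosen.
{C}: Vance→C 3·16=48, Farrow→C 12·9=108, Ashby→C 7·22=154, Irby→C 12·8=96. Service cost 406.
{A}: service cost 417
{B}: service cost 472
Among all 3 size-1 choices, {C} is lowest.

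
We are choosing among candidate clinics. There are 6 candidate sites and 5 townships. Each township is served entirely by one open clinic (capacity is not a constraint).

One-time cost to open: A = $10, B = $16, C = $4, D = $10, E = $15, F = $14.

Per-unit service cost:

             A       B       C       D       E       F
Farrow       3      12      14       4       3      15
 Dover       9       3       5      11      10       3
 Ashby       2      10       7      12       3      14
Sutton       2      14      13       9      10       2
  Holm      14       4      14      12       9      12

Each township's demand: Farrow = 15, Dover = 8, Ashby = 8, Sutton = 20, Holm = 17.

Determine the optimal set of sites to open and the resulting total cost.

Open A and B; minimum total cost 219.

For any fixed open set, each township goes to its cheapest open site; total = fixed + service.
{A, B}: Farrow→A 3·15=45, Dover→B 3·8=24, Ashby→A 2·8=16, Sutton→A 2·20=40, Holm→B 4·17=68. Service 193; fixed 26; total 219.
{A, B, C}: service 193 + fixed 30 = 223
{A, B, D}: Farrow→A 3·15=45, Dover→B 3·8=24, Ashby→A 2·8=16, Sutton→A 2·20=40, Holm→B 4·17=68. Service 193; fixed 36; total 229.
{A, B, C, D, E, F}: service 193 + fixed 69 = 262
No other subset beats 219.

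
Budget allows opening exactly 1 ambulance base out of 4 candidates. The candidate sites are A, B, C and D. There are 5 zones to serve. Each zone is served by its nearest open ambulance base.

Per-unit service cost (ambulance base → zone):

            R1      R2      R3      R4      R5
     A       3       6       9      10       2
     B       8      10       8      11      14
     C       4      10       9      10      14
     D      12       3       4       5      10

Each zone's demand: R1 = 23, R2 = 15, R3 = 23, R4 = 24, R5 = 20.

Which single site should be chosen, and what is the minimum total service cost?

Choose A only; total service cost 646.

With exactly 1 open, each zone uses its cheapest among the chosen.
{A}: R1→A 3·23=69, R2→A 6·15=90, R3→A 9·23=207, R4→A 10·24=240, R5→A 2·20=40. Service cost 646.
{D}: service cost 733
{C}: service cost 969
Among all 4 size-1 choices, {A} is lowest.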